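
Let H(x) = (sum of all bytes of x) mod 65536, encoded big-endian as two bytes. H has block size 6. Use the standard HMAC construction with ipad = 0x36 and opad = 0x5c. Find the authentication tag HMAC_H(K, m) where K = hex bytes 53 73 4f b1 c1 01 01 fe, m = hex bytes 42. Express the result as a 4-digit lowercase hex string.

Key hex bytes 53 73 4f b1 c1 01 01 fe is 8 bytes > B = 6, so hash it first: H(key) = 03 87, then zero-pad to 6 bytes: K' = 03 87 00 00 00 00.
K' ⊕ ipad = 35 b1 36 36 36 36.  K' ⊕ opad = 5f db 5c 5c 5c 5c.
Inner input = (K'⊕ipad) ∥ m = 35 b1 36 36 36 36 ∥ 42.
Inner hash: sum = 53+177+54+54+54+54+66 = 512 → 02 00.
Outer input = (K'⊕opad) ∥ inner = 5f db 5c 5c 5c 5c ∥ 02 00.
Outer hash (tag): sum = 95+219+92+92+92+92+2+0 = 684 → 02 ac.

02ac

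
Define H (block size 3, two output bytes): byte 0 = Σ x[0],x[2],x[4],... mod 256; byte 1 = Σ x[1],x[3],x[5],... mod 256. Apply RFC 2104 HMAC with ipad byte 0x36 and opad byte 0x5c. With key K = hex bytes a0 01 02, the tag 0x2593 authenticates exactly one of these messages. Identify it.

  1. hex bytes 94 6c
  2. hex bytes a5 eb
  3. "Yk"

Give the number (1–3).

1

Key hex bytes a0 01 02 is exactly B = 3 bytes: K' = a0 01 02.
K' ⊕ ipad = 96 37 34; K' ⊕ opad = fc 5d 5e.
m1: inner = H(96 37 34 94 6c) = 36 cb; tag = H(fc 5d 5e 36 cb) = 2593 ← matches
m2: inner = H(96 37 34 a5 eb) = b5 dc; tag = H(fc 5d 5e b5 dc) = 3612
m3: inner = H(96 37 34 59 6b) = 35 90; tag = H(fc 5d 5e 35 90) = ea92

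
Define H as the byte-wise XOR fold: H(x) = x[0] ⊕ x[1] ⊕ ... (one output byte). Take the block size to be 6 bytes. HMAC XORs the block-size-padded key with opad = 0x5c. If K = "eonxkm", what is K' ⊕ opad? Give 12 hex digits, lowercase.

393332243731

Key "eonxkm" = 65 6f 6e 78 6b 6d is exactly B = 6 bytes: K' = 65 6f 6e 78 6b 6d.
XOR each byte with 0x5c: 65⊕5c=39, 6f⊕5c=33, 6e⊕5c=32, 78⊕5c=24, 6b⊕5c=37, 6d⊕5c=31.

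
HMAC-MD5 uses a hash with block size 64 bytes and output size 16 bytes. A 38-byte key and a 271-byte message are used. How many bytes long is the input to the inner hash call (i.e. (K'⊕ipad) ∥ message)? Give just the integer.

Key is 38 ≤ 64 bytes, zero-padded: |K'| = 64.
Inner input = (K'⊕ipad) ∥ m → 64 + 271 = 335 bytes.

335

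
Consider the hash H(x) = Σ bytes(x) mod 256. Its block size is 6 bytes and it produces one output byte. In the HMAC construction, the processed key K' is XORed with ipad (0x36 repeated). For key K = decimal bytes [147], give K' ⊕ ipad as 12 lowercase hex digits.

a53636363636

Key decimal bytes [147] = 93 is 1 byte ≤ B = 6; zero-pad to 6 bytes: K' = 93 00 00 00 00 00.
XOR each byte with 0x36: 93⊕36=a5, 00⊕36=36, 00⊕36=36, 00⊕36=36, 00⊕36=36, 00⊕36=36.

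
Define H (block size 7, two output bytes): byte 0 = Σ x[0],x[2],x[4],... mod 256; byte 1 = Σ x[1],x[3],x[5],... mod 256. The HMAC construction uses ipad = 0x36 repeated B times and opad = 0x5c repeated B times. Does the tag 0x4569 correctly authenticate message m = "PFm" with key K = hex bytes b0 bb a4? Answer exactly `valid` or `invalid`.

Key hex bytes b0 bb a4 is 3 bytes ≤ B = 7; zero-pad to 7 bytes: K' = b0 bb a4 00 00 00 00.
K' ⊕ ipad = 86 8d 92 36 36 36 36; K' ⊕ opad = ec e7 f8 5c 5c 5c 5c.
Inner hash: even-index sum = 458 mod 256 = 202; odd-index sum = 438 mod 256 = 182 → ca b6.
Outer hash (recomputed tag): even-index sum = 850 mod 256 = 82; odd-index sum = 617 mod 256 = 105 → 52 69.
Recomputed tag = 5269; claimed = 4569 → mismatch.

invalid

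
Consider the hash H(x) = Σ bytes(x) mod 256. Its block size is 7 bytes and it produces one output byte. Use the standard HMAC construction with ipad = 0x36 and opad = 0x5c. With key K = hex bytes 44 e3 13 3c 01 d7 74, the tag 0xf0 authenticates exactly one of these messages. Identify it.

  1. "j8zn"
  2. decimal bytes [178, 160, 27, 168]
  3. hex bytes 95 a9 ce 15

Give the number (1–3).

1

Key hex bytes 44 e3 13 3c 01 d7 74 is exactly B = 7 bytes: K' = 44 e3 13 3c 01 d7 74.
K' ⊕ ipad = 72 d5 25 0a 37 e1 42; K' ⊕ opad = 18 bf 4f 60 5d 8b 28.
m1: inner = H(72 d5 25 0a 37 e1 42 6a 38 7a 6e) = 5a; tag = H(18 bf 4f 60 5d 8b 28 5a) = f0 ← matches
m2: inner = H(72 d5 25 0a 37 e1 42 b2 a0 1b a8) = e5; tag = H(18 bf 4f 60 5d 8b 28 e5) = 7b
m3: inner = H(72 d5 25 0a 37 e1 42 95 a9 ce 15) = f1; tag = H(18 bf 4f 60 5d 8b 28 f1) = 87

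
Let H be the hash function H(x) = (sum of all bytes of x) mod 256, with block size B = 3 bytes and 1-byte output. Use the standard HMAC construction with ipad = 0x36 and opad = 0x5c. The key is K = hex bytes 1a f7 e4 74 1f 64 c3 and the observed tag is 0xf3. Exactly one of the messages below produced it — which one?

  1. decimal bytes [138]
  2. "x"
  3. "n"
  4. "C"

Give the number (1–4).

4

Key hex bytes 1a f7 e4 74 1f 64 c3 is 7 bytes > B = 3, so hash it first: H(key) = af, then zero-pad to 3 bytes: K' = af 00 00.
K' ⊕ ipad = 99 36 36; K' ⊕ opad = f3 5c 5c.
m1: inner = H(99 36 36 8a) = 8f; tag = H(f3 5c 5c 8f) = 3a
m2: inner = H(99 36 36 78) = 7d; tag = H(f3 5c 5c 7d) = 28
m3: inner = H(99 36 36 6e) = 73; tag = H(f3 5c 5c 73) = 1e
m4: inner = H(99 36 36 43) = 48; tag = H(f3 5c 5c 48) = f3 ← matches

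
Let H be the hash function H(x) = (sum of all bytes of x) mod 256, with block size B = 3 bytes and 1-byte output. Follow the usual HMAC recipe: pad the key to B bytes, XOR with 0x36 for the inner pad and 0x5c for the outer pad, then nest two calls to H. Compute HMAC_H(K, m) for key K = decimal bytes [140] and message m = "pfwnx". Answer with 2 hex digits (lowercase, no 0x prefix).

Key decimal bytes [140] = 8c is 1 byte ≤ B = 3; zero-pad to 3 bytes: K' = 8c 00 00.
K' ⊕ ipad = ba 36 36.  K' ⊕ opad = d0 5c 5c.
Inner input = (K'⊕ipad) ∥ m = ba 36 36 ∥ 70 66 77 6e 78.
Inner hash: sum = 186+54+54+112+102+119+110+120 = 857; mod 256 = 89 → 59.
Outer input = (K'⊕opad) ∥ inner = d0 5c 5c ∥ 59.
Outer hash (tag): sum = 208+92+92+89 = 481; mod 256 = 225 → e1.

e1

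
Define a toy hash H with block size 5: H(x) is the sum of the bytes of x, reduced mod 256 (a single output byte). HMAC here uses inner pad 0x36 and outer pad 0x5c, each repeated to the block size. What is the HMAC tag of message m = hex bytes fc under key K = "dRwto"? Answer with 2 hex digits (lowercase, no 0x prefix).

Key "dRwto" = 64 52 77 74 6f is exactly B = 5 bytes: K' = 64 52 77 74 6f.
K' ⊕ ipad = 52 64 41 42 59.  K' ⊕ opad = 38 0e 2b 28 33.
Inner input = (K'⊕ipad) ∥ m = 52 64 41 42 59 ∥ fc.
Inner hash: sum = 82+100+65+66+89+252 = 654; mod 256 = 142 → 8e.
Outer input = (K'⊕opad) ∥ inner = 38 0e 2b 28 33 ∥ 8e.
Outer hash (tag): sum = 56+14+43+40+51+142 = 346; mod 256 = 90 → 5a.

5a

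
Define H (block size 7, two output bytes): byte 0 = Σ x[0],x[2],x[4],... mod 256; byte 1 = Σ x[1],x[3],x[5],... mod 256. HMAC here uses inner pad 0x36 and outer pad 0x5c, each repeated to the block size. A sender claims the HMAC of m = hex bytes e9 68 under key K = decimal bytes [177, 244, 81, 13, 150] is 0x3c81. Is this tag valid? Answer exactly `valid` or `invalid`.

valid

Key decimal bytes [177, 244, 81, 13, 150] = b1 f4 51 0d 96 is 5 bytes ≤ B = 7; zero-pad to 7 bytes: K' = b1 f4 51 0d 96 00 00.
K' ⊕ ipad = 87 c2 67 3b a0 36 36; K' ⊕ opad = ed a8 0d 51 ca 5c 5c.
Inner hash: even-index sum = 556 mod 256 = 44; odd-index sum = 540 mod 256 = 28 → 2c 1c.
Outer hash (recomputed tag): even-index sum = 572 mod 256 = 60; odd-index sum = 385 mod 256 = 129 → 3c 81.
Recomputed tag = 3c81; claimed = 3c81 → match.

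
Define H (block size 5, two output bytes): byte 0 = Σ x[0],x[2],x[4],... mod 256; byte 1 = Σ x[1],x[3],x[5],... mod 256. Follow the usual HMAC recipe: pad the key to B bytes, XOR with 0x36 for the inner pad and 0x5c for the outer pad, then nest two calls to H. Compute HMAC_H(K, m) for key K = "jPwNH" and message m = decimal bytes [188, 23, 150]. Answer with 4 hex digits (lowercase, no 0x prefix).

Key "jPwNH" = 6a 50 77 4e 48 is exactly B = 5 bytes: K' = 6a 50 77 4e 48.
K' ⊕ ipad = 5c 66 41 78 7e.  K' ⊕ opad = 36 0c 2b 12 14.
Inner input = (K'⊕ipad) ∥ m = 5c 66 41 78 7e ∥ bc 17 96.
Inner hash: even-index sum = 306 mod 256 = 50; odd-index sum = 560 mod 256 = 48 → 32 30.
Outer input = (K'⊕opad) ∥ inner = 36 0c 2b 12 14 ∥ 32 30.
Outer hash (tag): even-index sum = 165 mod 256 = 165; odd-index sum = 80 mod 256 = 80 → a5 50.

a550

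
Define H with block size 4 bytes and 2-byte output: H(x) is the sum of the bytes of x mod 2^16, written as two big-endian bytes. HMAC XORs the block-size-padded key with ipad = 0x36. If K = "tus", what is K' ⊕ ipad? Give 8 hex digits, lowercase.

Key "tus" = 74 75 73 is 3 bytes ≤ B = 4; zero-pad to 4 bytes: K' = 74 75 73 00.
XOR each byte with 0x36: 74⊕36=42, 75⊕36=43, 73⊕36=45, 00⊕36=36.

42434536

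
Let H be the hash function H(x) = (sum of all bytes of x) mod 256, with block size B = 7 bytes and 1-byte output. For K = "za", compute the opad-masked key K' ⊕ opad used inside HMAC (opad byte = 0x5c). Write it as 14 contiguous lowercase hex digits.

263d5c5c5c5c5c

Key "za" = 7a 61 is 2 bytes ≤ B = 7; zero-pad to 7 bytes: K' = 7a 61 00 00 00 00 00.
XOR each byte with 0x5c: 7a⊕5c=26, 61⊕5c=3d, 00⊕5c=5c, 00⊕5c=5c, 00⊕5c=5c, 00⊕5c=5c, 00⊕5c=5c.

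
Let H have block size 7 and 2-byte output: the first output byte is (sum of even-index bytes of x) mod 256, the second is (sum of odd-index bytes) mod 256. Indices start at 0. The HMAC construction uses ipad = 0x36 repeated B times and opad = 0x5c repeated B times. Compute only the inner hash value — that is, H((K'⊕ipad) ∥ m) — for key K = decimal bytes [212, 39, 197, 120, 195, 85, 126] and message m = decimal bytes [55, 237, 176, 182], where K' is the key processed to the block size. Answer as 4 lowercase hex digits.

b5a9

Key decimal bytes [212, 39, 197, 120, 195, 85, 126] = d4 27 c5 78 c3 55 7e is exactly B = 7 bytes: K' = d4 27 c5 78 c3 55 7e.
K' ⊕ ipad = e2 11 f3 4e f5 63 48.
Inner input = e2 11 f3 4e f5 63 48 ∥ 37 ed b0 b6.
Inner hash: even-index sum = 1205 mod 256 = 181; odd-index sum = 425 mod 256 = 169 → b5 a9.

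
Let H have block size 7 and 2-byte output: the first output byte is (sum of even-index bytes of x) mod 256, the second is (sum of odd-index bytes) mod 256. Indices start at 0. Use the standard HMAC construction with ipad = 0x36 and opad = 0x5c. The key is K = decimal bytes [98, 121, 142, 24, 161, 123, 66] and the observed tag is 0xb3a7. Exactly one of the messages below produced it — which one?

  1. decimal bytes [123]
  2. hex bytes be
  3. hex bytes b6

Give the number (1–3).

Key decimal bytes [98, 121, 142, 24, 161, 123, 66] = 62 79 8e 18 a1 7b 42 is exactly B = 7 bytes: K' = 62 79 8e 18 a1 7b 42.
K' ⊕ ipad = 54 4f b8 2e 97 4d 74; K' ⊕ opad = 3e 25 d2 44 fd 27 1e.
m1: inner = H(54 4f b8 2e 97 4d 74 7b) = 17 45; tag = H(3e 25 d2 44 fd 27 1e 17 45) = 70a7
m2: inner = H(54 4f b8 2e 97 4d 74 be) = 17 88; tag = H(3e 25 d2 44 fd 27 1e 17 88) = b3a7 ← matches
m3: inner = H(54 4f b8 2e 97 4d 74 b6) = 17 80; tag = H(3e 25 d2 44 fd 27 1e 17 80) = aba7

2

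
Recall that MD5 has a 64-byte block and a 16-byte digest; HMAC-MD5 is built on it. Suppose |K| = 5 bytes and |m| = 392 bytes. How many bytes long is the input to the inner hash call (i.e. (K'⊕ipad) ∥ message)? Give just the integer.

456

Key is 5 ≤ 64 bytes, zero-padded: |K'| = 64.
Inner input = (K'⊕ipad) ∥ m → 64 + 392 = 456 bytes.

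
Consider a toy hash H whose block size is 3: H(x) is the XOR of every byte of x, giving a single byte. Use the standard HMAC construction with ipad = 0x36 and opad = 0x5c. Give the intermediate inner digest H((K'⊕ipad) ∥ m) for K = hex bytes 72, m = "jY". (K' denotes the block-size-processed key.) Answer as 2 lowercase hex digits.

77

Key hex bytes 72 is 1 byte ≤ B = 3; zero-pad to 3 bytes: K' = 72 00 00.
K' ⊕ ipad = 44 36 36.
Inner input = 44 36 36 ∥ 6a 59.
Inner hash: XOR 44⊕36⊕36⊕6a⊕59 = 77.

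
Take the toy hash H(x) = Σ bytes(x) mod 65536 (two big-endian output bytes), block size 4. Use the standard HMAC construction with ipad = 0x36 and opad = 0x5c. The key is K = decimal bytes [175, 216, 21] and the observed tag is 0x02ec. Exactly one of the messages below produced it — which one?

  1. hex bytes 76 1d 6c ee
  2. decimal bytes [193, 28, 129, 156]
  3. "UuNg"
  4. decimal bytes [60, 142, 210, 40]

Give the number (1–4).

1

Key decimal bytes [175, 216, 21] = af d8 15 is 3 bytes ≤ B = 4; zero-pad to 4 bytes: K' = af d8 15 00.
K' ⊕ ipad = 99 ee 23 36; K' ⊕ opad = f3 84 49 5c.
m1: inner = H(99 ee 23 36 76 1d 6c ee) = 03 cd; tag = H(f3 84 49 5c 03 cd) = 02ec ← matches
m2: inner = H(99 ee 23 36 c1 1c 81 9c) = 03 da; tag = H(f3 84 49 5c 03 da) = 02f9
m3: inner = H(99 ee 23 36 55 75 4e 67) = 03 5f; tag = H(f3 84 49 5c 03 5f) = 027e
m4: inner = H(99 ee 23 36 3c 8e d2 28) = 03 a4; tag = H(f3 84 49 5c 03 a4) = 02c3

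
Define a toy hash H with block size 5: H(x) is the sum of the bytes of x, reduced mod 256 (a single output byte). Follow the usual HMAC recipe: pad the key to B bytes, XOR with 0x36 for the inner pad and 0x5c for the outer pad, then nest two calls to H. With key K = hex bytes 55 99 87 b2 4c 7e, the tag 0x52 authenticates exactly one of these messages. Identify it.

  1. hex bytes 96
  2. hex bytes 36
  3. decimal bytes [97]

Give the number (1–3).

1

Key hex bytes 55 99 87 b2 4c 7e is 6 bytes > B = 5, so hash it first: H(key) = f1, then zero-pad to 5 bytes: K' = f1 00 00 00 00.
K' ⊕ ipad = c7 36 36 36 36; K' ⊕ opad = ad 5c 5c 5c 5c.
m1: inner = H(c7 36 36 36 36 96) = 35; tag = H(ad 5c 5c 5c 5c 35) = 52 ← matches
m2: inner = H(c7 36 36 36 36 36) = d5; tag = H(ad 5c 5c 5c 5c d5) = f2
m3: inner = H(c7 36 36 36 36 61) = 00; tag = H(ad 5c 5c 5c 5c 00) = 1d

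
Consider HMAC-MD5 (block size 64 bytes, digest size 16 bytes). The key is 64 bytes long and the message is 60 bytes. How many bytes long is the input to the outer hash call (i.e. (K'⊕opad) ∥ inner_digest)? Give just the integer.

80

Key is 64 ≤ 64 bytes, zero-padded: |K'| = 64.
Outer input = (K'⊕opad) ∥ H(inner) → 64 + 16 = 80 bytes.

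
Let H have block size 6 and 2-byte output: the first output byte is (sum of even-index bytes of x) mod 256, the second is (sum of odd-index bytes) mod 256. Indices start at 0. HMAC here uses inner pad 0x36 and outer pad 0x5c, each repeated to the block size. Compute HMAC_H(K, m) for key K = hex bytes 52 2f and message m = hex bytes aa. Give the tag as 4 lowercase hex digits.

Key hex bytes 52 2f is 2 bytes ≤ B = 6; zero-pad to 6 bytes: K' = 52 2f 00 00 00 00.
K' ⊕ ipad = 64 19 36 36 36 36.  K' ⊕ opad = 0e 73 5c 5c 5c 5c.
Inner input = (K'⊕ipad) ∥ m = 64 19 36 36 36 36 ∥ aa.
Inner hash: even-index sum = 378 mod 256 = 122; odd-index sum = 133 mod 256 = 133 → 7a 85.
Outer input = (K'⊕opad) ∥ inner = 0e 73 5c 5c 5c 5c ∥ 7a 85.
Outer hash (tag): even-index sum = 320 mod 256 = 64; odd-index sum = 432 mod 256 = 176 → 40 b0.

40b0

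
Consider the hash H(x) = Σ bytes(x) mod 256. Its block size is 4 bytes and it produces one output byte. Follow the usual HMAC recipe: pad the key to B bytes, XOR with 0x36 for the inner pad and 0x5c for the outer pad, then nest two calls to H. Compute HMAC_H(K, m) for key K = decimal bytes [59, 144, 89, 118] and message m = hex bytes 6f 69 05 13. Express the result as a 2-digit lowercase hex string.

Key decimal bytes [59, 144, 89, 118] = 3b 90 59 76 is exactly B = 4 bytes: K' = 3b 90 59 76.
K' ⊕ ipad = 0d a6 6f 40.  K' ⊕ opad = 67 cc 05 2a.
Inner input = (K'⊕ipad) ∥ m = 0d a6 6f 40 ∥ 6f 69 05 13.
Inner hash: sum = 13+166+111+64+111+105+5+19 = 594; mod 256 = 82 → 52.
Outer input = (K'⊕opad) ∥ inner = 67 cc 05 2a ∥ 52.
Outer hash (tag): sum = 103+204+5+42+82 = 436; mod 256 = 180 → b4.

b4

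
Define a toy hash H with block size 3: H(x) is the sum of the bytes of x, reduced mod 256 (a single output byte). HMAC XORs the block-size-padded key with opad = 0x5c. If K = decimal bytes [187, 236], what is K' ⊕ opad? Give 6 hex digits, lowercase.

e7b05c

Key decimal bytes [187, 236] = bb ec is 2 bytes ≤ B = 3; zero-pad to 3 bytes: K' = bb ec 00.
XOR each byte with 0x5c: bb⊕5c=e7, ec⊕5c=b0, 00⊕5c=5c.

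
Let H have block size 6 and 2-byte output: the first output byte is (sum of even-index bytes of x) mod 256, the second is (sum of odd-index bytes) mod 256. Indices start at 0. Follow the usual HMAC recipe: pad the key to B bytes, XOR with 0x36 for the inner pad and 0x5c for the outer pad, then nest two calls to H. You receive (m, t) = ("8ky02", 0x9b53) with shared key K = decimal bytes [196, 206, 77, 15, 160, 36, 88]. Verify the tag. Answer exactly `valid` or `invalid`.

valid

Key decimal bytes [196, 206, 77, 15, 160, 36, 88] = c4 ce 4d 0f a0 24 58 is 7 bytes > B = 6, so hash it first: H(key) = 09 01, then zero-pad to 6 bytes: K' = 09 01 00 00 00 00.
K' ⊕ ipad = 3f 37 36 36 36 36; K' ⊕ opad = 55 5d 5c 5c 5c 5c.
Inner hash: even-index sum = 398 mod 256 = 142; odd-index sum = 318 mod 256 = 62 → 8e 3e.
Outer hash (recomputed tag): even-index sum = 411 mod 256 = 155; odd-index sum = 339 mod 256 = 83 → 9b 53.
Recomputed tag = 9b53; claimed = 9b53 → match.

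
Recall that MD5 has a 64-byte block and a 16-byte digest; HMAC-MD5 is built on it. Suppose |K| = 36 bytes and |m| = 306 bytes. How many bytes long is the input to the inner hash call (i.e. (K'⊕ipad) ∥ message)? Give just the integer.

Key is 36 ≤ 64 bytes, zero-padded: |K'| = 64.
Inner input = (K'⊕ipad) ∥ m → 64 + 306 = 370 bytes.

370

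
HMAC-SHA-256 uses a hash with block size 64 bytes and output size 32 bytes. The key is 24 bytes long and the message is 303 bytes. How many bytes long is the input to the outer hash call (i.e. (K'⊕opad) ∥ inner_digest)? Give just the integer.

Key is 24 ≤ 64 bytes, zero-padded: |K'| = 64.
Outer input = (K'⊕opad) ∥ H(inner) → 64 + 32 = 96 bytes.

96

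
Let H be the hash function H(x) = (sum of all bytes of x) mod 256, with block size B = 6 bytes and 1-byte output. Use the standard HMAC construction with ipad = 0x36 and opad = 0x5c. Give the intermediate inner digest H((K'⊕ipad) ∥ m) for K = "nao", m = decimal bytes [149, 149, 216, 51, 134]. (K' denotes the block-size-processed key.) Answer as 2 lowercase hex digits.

65

Key "nao" = 6e 61 6f is 3 bytes ≤ B = 6; zero-pad to 6 bytes: K' = 6e 61 6f 00 00 00.
K' ⊕ ipad = 58 57 59 36 36 36.
Inner input = 58 57 59 36 36 36 ∥ 95 95 d8 33 86.
Inner hash: sum = 88+87+89+54+54+54+149+149+216+51+134 = 1125; mod 256 = 101 → 65.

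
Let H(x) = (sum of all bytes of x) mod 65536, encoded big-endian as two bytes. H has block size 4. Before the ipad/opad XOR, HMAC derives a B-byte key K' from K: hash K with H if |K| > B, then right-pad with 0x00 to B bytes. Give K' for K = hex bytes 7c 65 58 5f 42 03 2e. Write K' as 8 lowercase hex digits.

020b0000

|K| = 7 > B = 4, so first hash the key.
H(K): sum = 124+101+88+95+66+3+46 = 523 → 02 0b.
Zero-pad H(K) = 02 0b to 4 bytes: K' = 02 0b 00 00.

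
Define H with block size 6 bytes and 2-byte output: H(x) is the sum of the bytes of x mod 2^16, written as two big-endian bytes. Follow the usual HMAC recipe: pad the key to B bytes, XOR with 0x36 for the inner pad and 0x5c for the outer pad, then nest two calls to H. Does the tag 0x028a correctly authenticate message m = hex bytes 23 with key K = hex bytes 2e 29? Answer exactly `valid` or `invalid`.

Key hex bytes 2e 29 is 2 bytes ≤ B = 6; zero-pad to 6 bytes: K' = 2e 29 00 00 00 00.
K' ⊕ ipad = 18 1f 36 36 36 36; K' ⊕ opad = 72 75 5c 5c 5c 5c.
Inner hash: sum = 24+31+54+54+54+54+35 = 306 → 01 32.
Outer hash (recomputed tag): sum = 114+117+92+92+92+92+1+50 = 650 → 02 8a.
Recomputed tag = 028a; claimed = 028a → match.

valid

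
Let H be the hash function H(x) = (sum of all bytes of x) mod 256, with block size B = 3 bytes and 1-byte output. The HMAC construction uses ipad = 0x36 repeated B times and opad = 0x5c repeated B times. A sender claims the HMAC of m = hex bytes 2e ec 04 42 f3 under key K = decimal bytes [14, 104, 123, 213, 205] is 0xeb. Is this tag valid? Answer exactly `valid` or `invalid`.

valid

Key decimal bytes [14, 104, 123, 213, 205] = 0e 68 7b d5 cd is 5 bytes > B = 3, so hash it first: H(key) = 93, then zero-pad to 3 bytes: K' = 93 00 00.
K' ⊕ ipad = a5 36 36; K' ⊕ opad = cf 5c 5c.
Inner hash: sum = 165+54+54+46+236+4+66+243 = 868; mod 256 = 100 → 64.
Outer hash (recomputed tag): sum = 207+92+92+100 = 491; mod 256 = 235 → eb.
Recomputed tag = eb; claimed = eb → match.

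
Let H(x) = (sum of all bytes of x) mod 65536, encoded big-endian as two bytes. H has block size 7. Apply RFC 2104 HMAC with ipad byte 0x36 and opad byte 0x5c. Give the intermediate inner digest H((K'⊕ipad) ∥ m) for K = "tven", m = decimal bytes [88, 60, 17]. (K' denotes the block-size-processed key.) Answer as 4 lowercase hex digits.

0274

Key "tven" = 74 76 65 6e is 4 bytes ≤ B = 7; zero-pad to 7 bytes: K' = 74 76 65 6e 00 00 00.
K' ⊕ ipad = 42 40 53 58 36 36 36.
Inner input = 42 40 53 58 36 36 36 ∥ 58 3c 11.
Inner hash: sum = 66+64+83+88+54+54+54+88+60+17 = 628 → 02 74.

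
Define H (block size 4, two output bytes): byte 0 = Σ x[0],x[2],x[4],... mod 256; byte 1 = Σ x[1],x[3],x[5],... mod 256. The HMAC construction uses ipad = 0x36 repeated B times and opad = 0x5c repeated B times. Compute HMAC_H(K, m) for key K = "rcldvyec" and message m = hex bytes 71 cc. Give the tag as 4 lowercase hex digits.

77f2

Key "rcldvyec" = 72 63 6c 64 76 79 65 63 is 8 bytes > B = 4, so hash it first: H(key) = b9 a3, then zero-pad to 4 bytes: K' = b9 a3 00 00.
K' ⊕ ipad = 8f 95 36 36.  K' ⊕ opad = e5 ff 5c 5c.
Inner input = (K'⊕ipad) ∥ m = 8f 95 36 36 ∥ 71 cc.
Inner hash: even-index sum = 310 mod 256 = 54; odd-index sum = 407 mod 256 = 151 → 36 97.
Outer input = (K'⊕opad) ∥ inner = e5 ff 5c 5c ∥ 36 97.
Outer hash (tag): even-index sum = 375 mod 256 = 119; odd-index sum = 498 mod 256 = 242 → 77 f2.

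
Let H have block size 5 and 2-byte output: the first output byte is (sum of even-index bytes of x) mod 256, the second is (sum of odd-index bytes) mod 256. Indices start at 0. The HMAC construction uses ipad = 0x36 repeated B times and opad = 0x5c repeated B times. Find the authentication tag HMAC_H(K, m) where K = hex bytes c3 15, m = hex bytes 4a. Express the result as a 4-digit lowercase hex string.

fa06

Key hex bytes c3 15 is 2 bytes ≤ B = 5; zero-pad to 5 bytes: K' = c3 15 00 00 00.
K' ⊕ ipad = f5 23 36 36 36.  K' ⊕ opad = 9f 49 5c 5c 5c.
Inner input = (K'⊕ipad) ∥ m = f5 23 36 36 36 ∥ 4a.
Inner hash: even-index sum = 353 mod 256 = 97; odd-index sum = 163 mod 256 = 163 → 61 a3.
Outer input = (K'⊕opad) ∥ inner = 9f 49 5c 5c 5c ∥ 61 a3.
Outer hash (tag): even-index sum = 506 mod 256 = 250; odd-index sum = 262 mod 256 = 6 → fa 06.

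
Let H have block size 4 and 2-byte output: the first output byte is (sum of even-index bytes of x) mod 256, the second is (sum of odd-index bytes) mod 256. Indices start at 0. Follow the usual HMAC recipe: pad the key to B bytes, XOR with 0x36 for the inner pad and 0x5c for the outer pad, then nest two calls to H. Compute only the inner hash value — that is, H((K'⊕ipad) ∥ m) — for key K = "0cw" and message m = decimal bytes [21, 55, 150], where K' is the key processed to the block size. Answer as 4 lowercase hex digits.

Key "0cw" = 30 63 77 is 3 bytes ≤ B = 4; zero-pad to 4 bytes: K' = 30 63 77 00.
K' ⊕ ipad = 06 55 41 36.
Inner input = 06 55 41 36 ∥ 15 37 96.
Inner hash: even-index sum = 242 mod 256 = 242; odd-index sum = 194 mod 256 = 194 → f2 c2.

f2c2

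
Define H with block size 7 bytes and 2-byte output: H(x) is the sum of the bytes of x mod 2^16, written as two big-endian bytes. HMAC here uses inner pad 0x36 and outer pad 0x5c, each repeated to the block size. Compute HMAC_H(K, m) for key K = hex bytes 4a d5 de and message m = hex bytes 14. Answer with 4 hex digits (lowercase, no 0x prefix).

02c7

Key hex bytes 4a d5 de is 3 bytes ≤ B = 7; zero-pad to 7 bytes: K' = 4a d5 de 00 00 00 00.
K' ⊕ ipad = 7c e3 e8 36 36 36 36.  K' ⊕ opad = 16 89 82 5c 5c 5c 5c.
Inner input = (K'⊕ipad) ∥ m = 7c e3 e8 36 36 36 36 ∥ 14.
Inner hash: sum = 124+227+232+54+54+54+54+20 = 819 → 03 33.
Outer input = (K'⊕opad) ∥ inner = 16 89 82 5c 5c 5c 5c ∥ 03 33.
Outer hash (tag): sum = 22+137+130+92+92+92+92+3+51 = 711 → 02 c7.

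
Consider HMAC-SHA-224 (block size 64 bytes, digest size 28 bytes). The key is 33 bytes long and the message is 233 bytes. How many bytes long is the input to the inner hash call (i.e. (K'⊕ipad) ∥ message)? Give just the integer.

297

Key is 33 ≤ 64 bytes, zero-padded: |K'| = 64.
Inner input = (K'⊕ipad) ∥ m → 64 + 233 = 297 bytes.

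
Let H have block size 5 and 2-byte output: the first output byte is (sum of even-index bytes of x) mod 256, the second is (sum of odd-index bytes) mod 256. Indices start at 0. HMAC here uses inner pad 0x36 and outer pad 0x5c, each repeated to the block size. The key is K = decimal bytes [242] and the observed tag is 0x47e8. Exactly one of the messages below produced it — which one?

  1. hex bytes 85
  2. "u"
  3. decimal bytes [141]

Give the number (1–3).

2

Key decimal bytes [242] = f2 is 1 byte ≤ B = 5; zero-pad to 5 bytes: K' = f2 00 00 00 00.
K' ⊕ ipad = c4 36 36 36 36; K' ⊕ opad = ae 5c 5c 5c 5c.
m1: inner = H(c4 36 36 36 36 85) = 30 f1; tag = H(ae 5c 5c 5c 5c 30 f1) = 57e8
m2: inner = H(c4 36 36 36 36 75) = 30 e1; tag = H(ae 5c 5c 5c 5c 30 e1) = 47e8 ← matches
m3: inner = H(c4 36 36 36 36 8d) = 30 f9; tag = H(ae 5c 5c 5c 5c 30 f9) = 5fe8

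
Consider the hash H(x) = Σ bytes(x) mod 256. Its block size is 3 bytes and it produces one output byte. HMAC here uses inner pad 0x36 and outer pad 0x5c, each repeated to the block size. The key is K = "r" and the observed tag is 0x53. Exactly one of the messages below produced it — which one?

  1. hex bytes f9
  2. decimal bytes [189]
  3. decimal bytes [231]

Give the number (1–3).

2

Key "r" = 72 is 1 byte ≤ B = 3; zero-pad to 3 bytes: K' = 72 00 00.
K' ⊕ ipad = 44 36 36; K' ⊕ opad = 2e 5c 5c.
m1: inner = H(44 36 36 f9) = a9; tag = H(2e 5c 5c a9) = 8f
m2: inner = H(44 36 36 bd) = 6d; tag = H(2e 5c 5c 6d) = 53 ← matches
m3: inner = H(44 36 36 e7) = 97; tag = H(2e 5c 5c 97) = 7d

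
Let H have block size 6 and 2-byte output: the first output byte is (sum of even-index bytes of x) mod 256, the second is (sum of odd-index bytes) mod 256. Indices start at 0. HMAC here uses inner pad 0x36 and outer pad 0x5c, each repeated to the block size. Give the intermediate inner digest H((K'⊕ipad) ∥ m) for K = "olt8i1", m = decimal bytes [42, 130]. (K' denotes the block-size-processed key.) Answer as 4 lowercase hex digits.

Key "olt8i1" = 6f 6c 74 38 69 31 is exactly B = 6 bytes: K' = 6f 6c 74 38 69 31.
K' ⊕ ipad = 59 5a 42 0e 5f 07.
Inner input = 59 5a 42 0e 5f 07 ∥ 2a 82.
Inner hash: even-index sum = 292 mod 256 = 36; odd-index sum = 241 mod 256 = 241 → 24 f1.

24f1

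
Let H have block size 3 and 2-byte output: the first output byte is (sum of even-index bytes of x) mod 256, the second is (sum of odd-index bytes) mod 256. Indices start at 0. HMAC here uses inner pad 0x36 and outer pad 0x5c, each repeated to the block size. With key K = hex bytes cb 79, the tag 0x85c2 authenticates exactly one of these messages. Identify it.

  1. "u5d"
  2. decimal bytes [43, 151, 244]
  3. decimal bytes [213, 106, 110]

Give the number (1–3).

Key hex bytes cb 79 is 2 bytes ≤ B = 3; zero-pad to 3 bytes: K' = cb 79 00.
K' ⊕ ipad = fd 4f 36; K' ⊕ opad = 97 25 5c.
m1: inner = H(fd 4f 36 75 35 64) = 68 28; tag = H(97 25 5c 68 28) = 1b8d
m2: inner = H(fd 4f 36 2b 97 f4) = ca 6e; tag = H(97 25 5c ca 6e) = 61ef
m3: inner = H(fd 4f 36 d5 6a 6e) = 9d 92; tag = H(97 25 5c 9d 92) = 85c2 ← matches

3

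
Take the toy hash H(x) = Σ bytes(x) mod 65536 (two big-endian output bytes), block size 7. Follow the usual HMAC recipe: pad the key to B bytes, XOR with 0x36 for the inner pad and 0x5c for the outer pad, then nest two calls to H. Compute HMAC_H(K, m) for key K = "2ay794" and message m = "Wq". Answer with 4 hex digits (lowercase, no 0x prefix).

Key "2ay794" = 32 61 79 37 39 34 is 6 bytes ≤ B = 7; zero-pad to 7 bytes: K' = 32 61 79 37 39 34 00.
K' ⊕ ipad = 04 57 4f 01 0f 02 36.  K' ⊕ opad = 6e 3d 25 6b 65 68 5c.
Inner input = (K'⊕ipad) ∥ m = 04 57 4f 01 0f 02 36 ∥ 57 71.
Inner hash: sum = 4+87+79+1+15+2+54+87+113 = 442 → 01 ba.
Outer input = (K'⊕opad) ∥ inner = 6e 3d 25 6b 65 68 5c ∥ 01 ba.
Outer hash (tag): sum = 110+61+37+107+101+104+92+1+186 = 799 → 03 1f.

031f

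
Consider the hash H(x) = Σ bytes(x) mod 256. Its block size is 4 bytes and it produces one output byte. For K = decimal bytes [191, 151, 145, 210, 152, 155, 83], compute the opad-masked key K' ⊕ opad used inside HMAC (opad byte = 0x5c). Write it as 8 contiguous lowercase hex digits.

Key decimal bytes [191, 151, 145, 210, 152, 155, 83] = bf 97 91 d2 98 9b 53 is 7 bytes > B = 4, so hash it first: H(key) = 3f, then zero-pad to 4 bytes: K' = 3f 00 00 00.
XOR each byte with 0x5c: 3f⊕5c=63, 00⊕5c=5c, 00⊕5c=5c, 00⊕5c=5c.

635c5c5c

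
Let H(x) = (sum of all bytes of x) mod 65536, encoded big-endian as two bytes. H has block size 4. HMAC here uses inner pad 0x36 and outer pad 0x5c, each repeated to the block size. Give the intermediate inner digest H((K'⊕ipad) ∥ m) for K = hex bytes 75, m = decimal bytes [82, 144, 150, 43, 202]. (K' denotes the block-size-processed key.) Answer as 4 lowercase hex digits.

0352

Key hex bytes 75 is 1 byte ≤ B = 4; zero-pad to 4 bytes: K' = 75 00 00 00.
K' ⊕ ipad = 43 36 36 36.
Inner input = 43 36 36 36 ∥ 52 90 96 2b ca.
Inner hash: sum = 67+54+54+54+82+144+150+43+202 = 850 → 03 52.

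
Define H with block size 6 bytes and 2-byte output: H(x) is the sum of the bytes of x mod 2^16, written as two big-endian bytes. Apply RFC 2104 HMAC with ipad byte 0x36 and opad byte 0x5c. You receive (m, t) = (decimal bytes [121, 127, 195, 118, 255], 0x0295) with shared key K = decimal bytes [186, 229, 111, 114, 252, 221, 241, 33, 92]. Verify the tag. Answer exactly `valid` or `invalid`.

Key decimal bytes [186, 229, 111, 114, 252, 221, 241, 33, 92] = ba e5 6f 72 fc dd f1 21 5c is 9 bytes > B = 6, so hash it first: H(key) = 05 c7, then zero-pad to 6 bytes: K' = 05 c7 00 00 00 00.
K' ⊕ ipad = 33 f1 36 36 36 36; K' ⊕ opad = 59 9b 5c 5c 5c 5c.
Inner hash: sum = 51+241+54+54+54+54+121+127+195+118+255 = 1324 → 05 2c.
Outer hash (recomputed tag): sum = 89+155+92+92+92+92+5+44 = 661 → 02 95.
Recomputed tag = 0295; claimed = 0295 → match.

valid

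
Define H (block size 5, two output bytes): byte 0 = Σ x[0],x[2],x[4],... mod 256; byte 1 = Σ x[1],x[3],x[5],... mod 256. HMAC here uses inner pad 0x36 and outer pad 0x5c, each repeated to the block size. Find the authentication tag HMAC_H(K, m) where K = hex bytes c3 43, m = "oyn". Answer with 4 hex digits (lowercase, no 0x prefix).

df55

Key hex bytes c3 43 is 2 bytes ≤ B = 5; zero-pad to 5 bytes: K' = c3 43 00 00 00.
K' ⊕ ipad = f5 75 36 36 36.  K' ⊕ opad = 9f 1f 5c 5c 5c.
Inner input = (K'⊕ipad) ∥ m = f5 75 36 36 36 ∥ 6f 79 6e.
Inner hash: even-index sum = 474 mod 256 = 218; odd-index sum = 392 mod 256 = 136 → da 88.
Outer input = (K'⊕opad) ∥ inner = 9f 1f 5c 5c 5c ∥ da 88.
Outer hash (tag): even-index sum = 479 mod 256 = 223; odd-index sum = 341 mod 256 = 85 → df 55.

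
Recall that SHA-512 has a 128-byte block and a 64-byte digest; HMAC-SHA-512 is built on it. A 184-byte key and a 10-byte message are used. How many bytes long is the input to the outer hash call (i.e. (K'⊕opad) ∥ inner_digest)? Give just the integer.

Key is 184 > 128 bytes, so it is hashed to 64 bytes then zero-padded to 128: |K'| = 128.
Outer input = (K'⊕opad) ∥ H(inner) → 128 + 64 = 192 bytes.

192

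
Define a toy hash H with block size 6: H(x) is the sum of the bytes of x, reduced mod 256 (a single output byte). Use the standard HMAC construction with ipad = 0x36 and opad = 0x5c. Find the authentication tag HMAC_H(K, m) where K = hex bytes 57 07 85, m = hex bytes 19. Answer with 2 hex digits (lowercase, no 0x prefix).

Key hex bytes 57 07 85 is 3 bytes ≤ B = 6; zero-pad to 6 bytes: K' = 57 07 85 00 00 00.
K' ⊕ ipad = 61 31 b3 36 36 36.  K' ⊕ opad = 0b 5b d9 5c 5c 5c.
Inner input = (K'⊕ipad) ∥ m = 61 31 b3 36 36 36 ∥ 19.
Inner hash: sum = 97+49+179+54+54+54+25 = 512; mod 256 = 0 → 00.
Outer input = (K'⊕opad) ∥ inner = 0b 5b d9 5c 5c 5c ∥ 00.
Outer hash (tag): sum = 11+91+217+92+92+92+0 = 595; mod 256 = 83 → 53.

53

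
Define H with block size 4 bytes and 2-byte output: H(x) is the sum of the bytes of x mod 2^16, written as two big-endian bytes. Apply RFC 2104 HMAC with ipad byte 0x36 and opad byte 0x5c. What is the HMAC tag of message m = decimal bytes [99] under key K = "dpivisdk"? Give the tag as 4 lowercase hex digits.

Key "dpivisdk" = 64 70 69 76 69 73 64 6b is 8 bytes > B = 4, so hash it first: H(key) = 03 5e, then zero-pad to 4 bytes: K' = 03 5e 00 00.
K' ⊕ ipad = 35 68 36 36.  K' ⊕ opad = 5f 02 5c 5c.
Inner input = (K'⊕ipad) ∥ m = 35 68 36 36 ∥ 63.
Inner hash: sum = 53+104+54+54+99 = 364 → 01 6c.
Outer input = (K'⊕opad) ∥ inner = 5f 02 5c 5c ∥ 01 6c.
Outer hash (tag): sum = 95+2+92+92+1+108 = 390 → 01 86.

0186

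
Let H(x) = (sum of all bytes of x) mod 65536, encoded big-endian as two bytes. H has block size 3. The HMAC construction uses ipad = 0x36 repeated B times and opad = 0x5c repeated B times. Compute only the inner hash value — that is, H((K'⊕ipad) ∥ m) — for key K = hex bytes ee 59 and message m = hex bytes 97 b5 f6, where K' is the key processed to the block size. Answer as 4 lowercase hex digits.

Key hex bytes ee 59 is 2 bytes ≤ B = 3; zero-pad to 3 bytes: K' = ee 59 00.
K' ⊕ ipad = d8 6f 36.
Inner input = d8 6f 36 ∥ 97 b5 f6.
Inner hash: sum = 216+111+54+151+181+246 = 959 → 03 bf.

03bf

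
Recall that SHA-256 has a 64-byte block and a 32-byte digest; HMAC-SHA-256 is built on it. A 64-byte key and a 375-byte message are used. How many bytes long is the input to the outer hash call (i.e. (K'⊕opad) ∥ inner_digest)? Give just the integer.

Key is 64 ≤ 64 bytes, zero-padded: |K'| = 64.
Outer input = (K'⊕opad) ∥ H(inner) → 64 + 32 = 96 bytes.

96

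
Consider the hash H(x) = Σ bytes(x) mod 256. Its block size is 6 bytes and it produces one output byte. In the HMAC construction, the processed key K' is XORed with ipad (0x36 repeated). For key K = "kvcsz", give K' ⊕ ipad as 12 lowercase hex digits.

5d4055454c36

Key "kvcsz" = 6b 76 63 73 7a is 5 bytes ≤ B = 6; zero-pad to 6 bytes: K' = 6b 76 63 73 7a 00.
XOR each byte with 0x36: 6b⊕36=5d, 76⊕36=40, 63⊕36=55, 73⊕36=45, 7a⊕36=4c, 00⊕36=36.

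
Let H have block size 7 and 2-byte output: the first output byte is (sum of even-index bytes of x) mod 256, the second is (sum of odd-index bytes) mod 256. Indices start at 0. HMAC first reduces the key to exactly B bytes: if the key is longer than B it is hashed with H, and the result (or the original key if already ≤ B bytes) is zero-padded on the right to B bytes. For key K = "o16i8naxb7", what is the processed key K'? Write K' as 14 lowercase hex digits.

a0b70000000000

|K| = 10 > B = 7, so first hash the key.
H(K): even-index sum = 416 mod 256 = 160; odd-index sum = 439 mod 256 = 183 → a0 b7.
Zero-pad H(K) = a0 b7 to 7 bytes: K' = a0 b7 00 00 00 00 00.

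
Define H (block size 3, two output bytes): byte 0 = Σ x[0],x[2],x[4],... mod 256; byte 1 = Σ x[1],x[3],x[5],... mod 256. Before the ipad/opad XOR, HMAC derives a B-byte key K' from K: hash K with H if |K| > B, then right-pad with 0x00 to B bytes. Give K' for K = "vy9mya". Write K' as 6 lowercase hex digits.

|K| = 6 > B = 3, so first hash the key.
H(K): even-index sum = 296 mod 256 = 40; odd-index sum = 327 mod 256 = 71 → 28 47.
Zero-pad H(K) = 28 47 to 3 bytes: K' = 28 47 00.

284700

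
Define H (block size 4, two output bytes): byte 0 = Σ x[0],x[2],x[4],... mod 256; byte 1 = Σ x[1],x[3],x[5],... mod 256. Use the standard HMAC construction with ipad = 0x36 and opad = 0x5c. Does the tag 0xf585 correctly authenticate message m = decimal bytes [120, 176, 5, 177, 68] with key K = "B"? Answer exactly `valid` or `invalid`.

invalid

Key "B" = 42 is 1 byte ≤ B = 4; zero-pad to 4 bytes: K' = 42 00 00 00.
K' ⊕ ipad = 74 36 36 36; K' ⊕ opad = 1e 5c 5c 5c.
Inner hash: even-index sum = 363 mod 256 = 107; odd-index sum = 461 mod 256 = 205 → 6b cd.
Outer hash (recomputed tag): even-index sum = 229 mod 256 = 229; odd-index sum = 389 mod 256 = 133 → e5 85.
Recomputed tag = e585; claimed = f585 → mismatch.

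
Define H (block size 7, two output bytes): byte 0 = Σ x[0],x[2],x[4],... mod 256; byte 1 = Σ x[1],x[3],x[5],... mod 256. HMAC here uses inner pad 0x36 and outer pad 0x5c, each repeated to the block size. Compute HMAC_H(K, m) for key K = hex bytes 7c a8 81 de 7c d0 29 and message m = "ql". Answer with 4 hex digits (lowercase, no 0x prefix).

Key hex bytes 7c a8 81 de 7c d0 29 is exactly B = 7 bytes: K' = 7c a8 81 de 7c d0 29.
K' ⊕ ipad = 4a 9e b7 e8 4a e6 1f.  K' ⊕ opad = 20 f4 dd 82 20 8c 75.
Inner input = (K'⊕ipad) ∥ m = 4a 9e b7 e8 4a e6 1f ∥ 71 6c.
Inner hash: even-index sum = 470 mod 256 = 214; odd-index sum = 733 mod 256 = 221 → d6 dd.
Outer input = (K'⊕opad) ∥ inner = 20 f4 dd 82 20 8c 75 ∥ d6 dd.
Outer hash (tag): even-index sum = 623 mod 256 = 111; odd-index sum = 728 mod 256 = 216 → 6f d8.

6fd8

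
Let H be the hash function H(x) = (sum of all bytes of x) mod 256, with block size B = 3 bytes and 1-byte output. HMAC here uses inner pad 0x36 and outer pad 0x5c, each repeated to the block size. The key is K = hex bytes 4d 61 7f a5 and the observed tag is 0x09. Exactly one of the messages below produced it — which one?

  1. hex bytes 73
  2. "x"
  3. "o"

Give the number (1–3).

Key hex bytes 4d 61 7f a5 is 4 bytes > B = 3, so hash it first: H(key) = d2, then zero-pad to 3 bytes: K' = d2 00 00.
K' ⊕ ipad = e4 36 36; K' ⊕ opad = 8e 5c 5c.
m1: inner = H(e4 36 36 73) = c3; tag = H(8e 5c 5c c3) = 09 ← matches
m2: inner = H(e4 36 36 78) = c8; tag = H(8e 5c 5c c8) = 0e
m3: inner = H(e4 36 36 6f) = bf; tag = H(8e 5c 5c bf) = 05

1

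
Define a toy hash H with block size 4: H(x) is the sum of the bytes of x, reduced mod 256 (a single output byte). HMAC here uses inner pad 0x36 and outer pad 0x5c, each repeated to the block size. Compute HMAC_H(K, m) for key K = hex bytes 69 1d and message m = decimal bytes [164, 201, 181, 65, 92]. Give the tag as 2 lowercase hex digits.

e3

Key hex bytes 69 1d is 2 bytes ≤ B = 4; zero-pad to 4 bytes: K' = 69 1d 00 00.
K' ⊕ ipad = 5f 2b 36 36.  K' ⊕ opad = 35 41 5c 5c.
Inner input = (K'⊕ipad) ∥ m = 5f 2b 36 36 ∥ a4 c9 b5 41 5c.
Inner hash: sum = 95+43+54+54+164+201+181+65+92 = 949; mod 256 = 181 → b5.
Outer input = (K'⊕opad) ∥ inner = 35 41 5c 5c ∥ b5.
Outer hash (tag): sum = 53+65+92+92+181 = 483; mod 256 = 227 → e3.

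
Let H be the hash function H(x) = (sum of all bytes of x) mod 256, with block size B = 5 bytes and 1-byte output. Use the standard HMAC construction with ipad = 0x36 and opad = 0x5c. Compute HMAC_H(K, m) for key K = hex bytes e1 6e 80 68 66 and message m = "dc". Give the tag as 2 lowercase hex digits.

93

Key hex bytes e1 6e 80 68 66 is exactly B = 5 bytes: K' = e1 6e 80 68 66.
K' ⊕ ipad = d7 58 b6 5e 50.  K' ⊕ opad = bd 32 dc 34 3a.
Inner input = (K'⊕ipad) ∥ m = d7 58 b6 5e 50 ∥ 64 63.
Inner hash: sum = 215+88+182+94+80+100+99 = 858; mod 256 = 90 → 5a.
Outer input = (K'⊕opad) ∥ inner = bd 32 dc 34 3a ∥ 5a.
Outer hash (tag): sum = 189+50+220+52+58+90 = 659; mod 256 = 147 → 93.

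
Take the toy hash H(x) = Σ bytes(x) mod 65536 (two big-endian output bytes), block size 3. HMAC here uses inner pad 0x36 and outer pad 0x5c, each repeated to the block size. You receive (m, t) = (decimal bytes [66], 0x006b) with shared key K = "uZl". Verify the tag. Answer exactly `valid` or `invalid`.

Key "uZl" = 75 5a 6c is exactly B = 3 bytes: K' = 75 5a 6c.
K' ⊕ ipad = 43 6c 5a; K' ⊕ opad = 29 06 30.
Inner hash: sum = 67+108+90+66 = 331 → 01 4b.
Outer hash (recomputed tag): sum = 41+6+48+1+75 = 171 → 00 ab.
Recomputed tag = 00ab; claimed = 006b → mismatch.

invalid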